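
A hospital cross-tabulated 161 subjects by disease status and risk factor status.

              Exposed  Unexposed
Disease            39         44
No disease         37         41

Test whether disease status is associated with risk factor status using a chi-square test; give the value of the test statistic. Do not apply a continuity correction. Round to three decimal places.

Row totals: 83, 78. Column totals: 76, 85. Grand total N = 161.
Expected counts (row total × column total / N):
  Disease, Exposed: 83×76/161 = 39.1801
  Disease, Unexposed: 83×85/161 = 43.8199
  No disease, Exposed: 78×76/161 = 36.8199
  No disease, Unexposed: 78×85/161 = 41.1801
Contributions (O − E)²/E:
  (39 − 39.1801)²/39.1801 = 0.0008
  (44 − 43.8199)²/43.8199 = 0.0007
  (37 − 36.8199)²/36.8199 = 0.0009
  (41 − 41.1801)²/41.1801 = 0.0008
χ² = 0.0008 + 0.0007 + 0.0009 + 0.0008 = 0.003

0.003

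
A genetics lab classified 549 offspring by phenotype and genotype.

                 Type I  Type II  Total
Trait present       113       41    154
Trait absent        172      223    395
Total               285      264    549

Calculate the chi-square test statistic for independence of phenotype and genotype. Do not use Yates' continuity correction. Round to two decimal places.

39.50

Grand total N = 549.
Expected counts (row total × column total / N):
  Trait present, Type I: 154×285/549 = 79.945
  Trait present, Type II: 154×264/549 = 74.055
  Trait absent, Type I: 395×285/549 = 205.055
  Trait absent, Type II: 395×264/549 = 189.945
Contributions (O − E)²/E:
  (113 − 79.945)²/79.945 = 13.6673
  (41 − 74.055)²/74.055 = 14.7543
  (172 − 205.055)²/205.055 = 5.3285
  (223 − 189.945)²/189.945 = 5.7524
χ² = 13.6673 + 14.7543 + 5.3285 + 5.7524 = 39.50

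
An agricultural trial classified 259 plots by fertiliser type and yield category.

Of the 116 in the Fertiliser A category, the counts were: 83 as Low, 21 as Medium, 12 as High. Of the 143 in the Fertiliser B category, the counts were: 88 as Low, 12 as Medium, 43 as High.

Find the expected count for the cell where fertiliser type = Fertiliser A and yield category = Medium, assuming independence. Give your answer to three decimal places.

14.780

Row total (Fertiliser A) = 116; column total (Medium) = 33; grand total N = 259.
Expected count = (row total × column total) / N = 116 × 33 / 259 = 14.780.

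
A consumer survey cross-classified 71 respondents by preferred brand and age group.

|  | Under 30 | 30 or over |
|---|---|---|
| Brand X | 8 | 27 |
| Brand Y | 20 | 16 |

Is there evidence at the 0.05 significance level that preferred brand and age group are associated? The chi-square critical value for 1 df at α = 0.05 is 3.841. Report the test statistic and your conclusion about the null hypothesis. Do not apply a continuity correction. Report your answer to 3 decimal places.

7.944; reject H₀

Row totals: 35, 36. Column totals: 28, 43. Grand total N = 71.
Expected counts (row total × column total / N):
  Brand X, Under 30: 35×28/71 = 13.8028
  Brand X, 30 or over: 35×43/71 = 21.1972
  Brand Y, Under 30: 36×28/71 = 14.1972
  Brand Y, 30 or over: 36×43/71 = 21.8028
Contributions (O − E)²/E:
  (8 − 13.8028)²/13.8028 = 2.4395
  (27 − 21.1972)²/21.1972 = 1.5885
  (20 − 14.1972)²/14.1972 = 2.3718
  (16 − 21.8028)²/21.8028 = 1.5444
χ² = 2.4395 + 1.5885 + 2.3718 + 1.5444 = 7.944
df = (2−1)(2−1) = 1. Since 7.944 > 3.841, reject the null hypothesis of independence at α = 0.05.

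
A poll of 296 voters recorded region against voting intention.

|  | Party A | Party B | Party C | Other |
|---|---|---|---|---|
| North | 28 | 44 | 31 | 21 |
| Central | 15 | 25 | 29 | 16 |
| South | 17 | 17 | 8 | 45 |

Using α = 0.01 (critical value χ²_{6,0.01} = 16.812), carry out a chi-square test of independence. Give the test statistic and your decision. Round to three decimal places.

Row totals: 124, 85, 87. Column totals: 60, 86, 68, 82. Grand total N = 296.
Expected counts (row total × column total / N):
  North, Party A: 124×60/296 = 25.13514
  North, Party B: 124×86/296 = 36.02703
  North, Party C: 124×68/296 = 28.48649
  North, Other: 124×82/296 = 34.35135
  Central, Party A: 85×60/296 = 17.22973
  Central, Party B: 85×86/296 = 24.69595
  Central, Party C: 85×68/296 = 19.52703
  Central, Other: 85×82/296 = 23.54730
  South, Party A: 87×60/296 = 17.63514
  South, Party B: 87×86/296 = 25.27703
  South, Party C: 87×68/296 = 19.98649
  South, Other: 87×82/296 = 24.10135
Contributions (O − E)²/E:
  (28 − 25.13514)²/25.13514 = 0.3265
  (44 − 36.02703)²/36.02703 = 1.7645
  (31 − 28.48649)²/28.48649 = 0.2218
  (21 − 34.35135)²/34.35135 = 5.1893
  (15 − 17.22973)²/17.22973 = 0.2886
  (25 − 24.69595)²/24.69595 = 0.0037
  (29 − 19.52703)²/19.52703 = 4.5955
  (16 − 23.54730)²/23.54730 = 2.4190
  (17 − 17.63514)²/17.63514 = 0.0229
  (17 − 25.27703)²/25.27703 = 2.7103
  (8 − 19.98649)²/19.98649 = 7.1887
  (45 − 24.10135)²/24.10135 = 18.1215
χ² = 0.3265 + 1.7645 + 0.2218 + 5.1893 + 0.2886 + 0.0037 + 4.5955 + 2.4190 + 0.0229 + 2.7103 + 7.1887 + 18.1215 = 42.852
df = (3−1)(4−1) = 6. Since 42.852 > 16.812, reject the null hypothesis of independence at α = 0.01.

42.852; reject H₀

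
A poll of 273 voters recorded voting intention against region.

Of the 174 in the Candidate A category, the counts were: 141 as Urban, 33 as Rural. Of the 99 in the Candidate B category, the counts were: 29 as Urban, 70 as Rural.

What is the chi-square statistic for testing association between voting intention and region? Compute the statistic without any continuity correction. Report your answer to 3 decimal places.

71.902

Row totals: 174, 99. Column totals: 170, 103. Grand total N = 273.
Expected counts (row total × column total / N):
  Candidate A, Urban: 174×170/273 = 108.3516
  Candidate A, Rural: 174×103/273 = 65.6484
  Candidate B, Urban: 99×170/273 = 61.6484
  Candidate B, Rural: 99×103/273 = 37.3516
Contributions (O − E)²/E:
  (141 − 108.3516)²/108.3516 = 9.8376
  (33 − 65.6484)²/65.6484 = 16.2368
  (29 − 61.6484)²/61.6484 = 17.2903
  (70 − 37.3516)²/37.3516 = 28.5374
χ² = 9.8376 + 16.2368 + 17.2903 + 28.5374 = 71.902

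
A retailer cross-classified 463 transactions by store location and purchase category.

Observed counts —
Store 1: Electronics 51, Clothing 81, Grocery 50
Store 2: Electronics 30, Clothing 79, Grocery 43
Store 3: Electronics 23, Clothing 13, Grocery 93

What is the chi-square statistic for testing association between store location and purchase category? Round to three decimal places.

86.481

Row totals: 182, 152, 129. Column totals: 104, 173, 186. Grand total N = 463.
Expected counts (row total × column total / N):
  Store 1, Electronics: 182×104/463 = 40.8812
  Store 1, Clothing: 182×173/463 = 68.0043
  Store 1, Grocery: 182×186/463 = 73.1145
  Store 2, Electronics: 152×104/463 = 34.1425
  Store 2, Clothing: 152×173/463 = 56.7948
  Store 2, Grocery: 152×186/463 = 61.0626
  Store 3, Electronics: 129×104/463 = 28.9762
  Store 3, Clothing: 129×173/463 = 48.2009
  Store 3, Grocery: 129×186/463 = 51.8229
Contributions (O − E)²/E:
  (51 − 40.8812)²/40.8812 = 2.5046
  (81 − 68.0043)²/68.0043 = 2.4835
  (50 − 73.1145)²/73.1145 = 7.3074
  (30 − 34.1425)²/34.1425 = 0.5026
  (79 − 56.7948)²/56.7948 = 8.6816
  (43 − 61.0626)²/61.0626 = 5.3430
  (23 − 28.9762)²/28.9762 = 1.2326
  (13 − 48.2009)²/48.2009 = 25.7071
  (93 − 51.8229)²/51.8229 = 32.7182
χ² = 2.5046 + 2.4835 + 7.3074 + 0.5026 + 8.6816 + 5.3430 + 1.2326 + 25.7071 + 32.7182 = 86.481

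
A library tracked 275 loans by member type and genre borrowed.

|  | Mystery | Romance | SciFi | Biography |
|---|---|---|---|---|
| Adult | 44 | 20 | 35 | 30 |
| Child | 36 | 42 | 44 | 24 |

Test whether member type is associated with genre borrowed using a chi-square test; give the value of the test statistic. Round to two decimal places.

9.28

Row totals: 129, 146. Column totals: 80, 62, 79, 54. Grand total N = 275.
Expected counts (row total × column total / N):
  Adult, Mystery: 129×80/275 = 37.527
  Adult, Romance: 129×62/275 = 29.084
  Adult, SciFi: 129×79/275 = 37.058
  Adult, Biography: 129×54/275 = 25.331
  Child, Mystery: 146×80/275 = 42.473
  Child, Romance: 146×62/275 = 32.916
  Child, SciFi: 146×79/275 = 41.942
  Child, Biography: 146×54/275 = 28.669
Contributions (O − E)²/E:
  (44 − 37.527)²/37.527 = 1.1165
  (20 − 29.084)²/29.084 = 2.8373
  (35 − 37.058)²/37.058 = 0.1143
  (30 − 25.331)²/25.331 = 0.8606
  (36 − 42.473)²/42.473 = 0.9865
  (42 − 32.916)²/32.916 = 2.5070
  (44 − 41.942)²/41.942 = 0.1010
  (24 − 28.669)²/28.669 = 0.7604
χ² = 1.1165 + 2.8373 + 0.1143 + 0.8606 + 0.9865 + 2.5070 + 0.1010 + 0.7604 = 9.28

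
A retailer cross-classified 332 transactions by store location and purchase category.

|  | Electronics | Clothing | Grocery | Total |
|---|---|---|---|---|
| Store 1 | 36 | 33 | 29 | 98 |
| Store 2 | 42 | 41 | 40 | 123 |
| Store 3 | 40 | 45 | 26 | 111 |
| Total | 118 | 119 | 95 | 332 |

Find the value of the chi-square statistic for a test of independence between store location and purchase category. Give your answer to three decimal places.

2.876

Grand total N = 332.
Expected counts (row total × column total / N):
  Store 1, Electronics: 98×118/332 = 34.8313
  Store 1, Clothing: 98×119/332 = 35.1265
  Store 1, Grocery: 98×95/332 = 28.0422
  Store 2, Electronics: 123×118/332 = 43.7169
  Store 2, Clothing: 123×119/332 = 44.0873
  Store 2, Grocery: 123×95/332 = 35.1958
  Store 3, Electronics: 111×118/332 = 39.4518
  Store 3, Clothing: 111×119/332 = 39.7861
  Store 3, Grocery: 111×95/332 = 31.7620
Contributions (O − E)²/E:
  (36 − 34.8313)²/34.8313 = 0.0392
  (33 − 35.1265)²/35.1265 = 0.1287
  (29 − 28.0422)²/28.0422 = 0.0327
  (42 − 43.7169)²/43.7169 = 0.0674
  (41 − 44.0873)²/44.0873 = 0.2162
  (40 − 35.1958)²/35.1958 = 0.6558
  (40 − 39.4518)²/39.4518 = 0.0076
  (45 − 39.7861)²/39.7861 = 0.6833
  (26 − 31.7620)²/31.7620 = 1.0453
χ² = 0.0392 + 0.1287 + 0.0327 + 0.0674 + 0.2162 + 0.6558 + 0.0076 + 0.6833 + 1.0453 = 2.876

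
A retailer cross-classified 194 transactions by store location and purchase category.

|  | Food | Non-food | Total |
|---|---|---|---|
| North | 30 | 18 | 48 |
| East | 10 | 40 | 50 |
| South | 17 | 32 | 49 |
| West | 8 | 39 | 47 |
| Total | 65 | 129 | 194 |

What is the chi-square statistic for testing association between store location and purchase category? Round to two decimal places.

27.97

Grand total N = 194.
Expected counts (row total × column total / N):
  North, Food: 48×65/194 = 16.0825
  North, Non-food: 48×129/194 = 31.9175
  East, Food: 50×65/194 = 16.7526
  East, Non-food: 50×129/194 = 33.2474
  South, Food: 49×65/194 = 16.4175
  South, Non-food: 49×129/194 = 32.5825
  West, Food: 47×65/194 = 15.7474
  West, Non-food: 47×129/194 = 31.2526
Contributions (O − E)²/E:
  (30 − 16.0825)²/16.0825 = 12.0439
  (18 − 31.9175)²/31.9175 = 6.0687
  (10 − 16.7526)²/16.7526 = 2.7218
  (40 − 33.2474)²/33.2474 = 1.3715
  (17 − 16.4175)²/16.4175 = 0.0207
  (32 − 32.5825)²/32.5825 = 0.0104
  (8 − 15.7474)²/15.7474 = 3.8116
  (39 − 31.2526)²/31.2526 = 1.9206
χ² = 12.0439 + 6.0687 + 2.7218 + 1.3715 + 0.0207 + 0.0104 + 3.8116 + 1.9206 = 27.97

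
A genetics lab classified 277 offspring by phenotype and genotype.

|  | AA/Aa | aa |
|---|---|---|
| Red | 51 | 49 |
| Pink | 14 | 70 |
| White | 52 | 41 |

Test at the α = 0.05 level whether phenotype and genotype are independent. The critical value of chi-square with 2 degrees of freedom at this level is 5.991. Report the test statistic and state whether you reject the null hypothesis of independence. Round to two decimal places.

Row totals: 100, 84, 93. Column totals: 117, 160. Grand total N = 277.
Expected counts (row total × column total / N):
  Red, AA/Aa: 100×117/277 = 42.238
  Red, aa: 100×160/277 = 57.762
  Pink, AA/Aa: 84×117/277 = 35.480
  Pink, aa: 84×160/277 = 48.520
  White, AA/Aa: 93×117/277 = 39.282
  White, aa: 93×160/277 = 53.718
Contributions (O − E)²/E:
  (51 − 42.238)²/42.238 = 1.8176
  (49 − 57.762)²/57.762 = 1.3291
  (14 − 35.480)²/35.480 = 13.0042
  (70 − 48.520)²/48.520 = 9.5093
  (52 − 39.282)²/39.282 = 4.1176
  (41 − 53.718)²/53.718 = 3.0110
χ² = 1.8176 + 1.3291 + 13.0042 + 9.5093 + 4.1176 + 3.0110 = 32.79
df = (3−1)(2−1) = 2. Since 32.79 > 5.991, reject the null hypothesis of independence at α = 0.05.

32.79; reject H₀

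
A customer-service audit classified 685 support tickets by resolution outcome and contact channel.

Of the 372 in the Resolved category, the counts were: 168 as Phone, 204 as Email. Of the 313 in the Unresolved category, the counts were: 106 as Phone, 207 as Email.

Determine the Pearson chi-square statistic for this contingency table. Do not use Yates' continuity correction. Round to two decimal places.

9.04

Row totals: 372, 313. Column totals: 274, 411. Grand total N = 685.
Expected counts (row total × column total / N):
  Resolved, Phone: 372×274/685 = 148.800
  Resolved, Email: 372×411/685 = 223.200
  Unresolved, Phone: 313×274/685 = 125.200
  Unresolved, Email: 313×411/685 = 187.800
Contributions (O − E)²/E:
  (168 − 148.800)²/148.800 = 2.4774
  (204 − 223.200)²/223.200 = 1.6516
  (106 − 125.200)²/125.200 = 2.9444
  (207 − 187.800)²/187.800 = 1.9629
χ² = 2.4774 + 1.6516 + 2.9444 + 1.9629 = 9.04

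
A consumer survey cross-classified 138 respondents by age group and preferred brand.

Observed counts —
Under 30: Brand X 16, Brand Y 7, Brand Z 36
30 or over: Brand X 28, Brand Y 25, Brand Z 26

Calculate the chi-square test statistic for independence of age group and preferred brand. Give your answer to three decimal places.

Row totals: 59, 79. Column totals: 44, 32, 62. Grand total N = 138.
Expected counts (row total × column total / N):
  Under 30, Brand X: 59×44/138 = 18.8116
  Under 30, Brand Y: 59×32/138 = 13.6812
  Under 30, Brand Z: 59×62/138 = 26.5072
  30 or over, Brand X: 79×44/138 = 25.1884
  30 or over, Brand Y: 79×32/138 = 18.3188
  30 or over, Brand Z: 79×62/138 = 35.4928
Contributions (O − E)²/E:
  (16 − 18.8116)²/18.8116 = 0.4202
  (7 − 13.6812)²/13.6812 = 3.2628
  (36 − 26.5072)²/26.5072 = 3.3996
  (28 − 25.1884)²/25.1884 = 0.3138
  (25 − 18.3188)²/18.3188 = 2.4368
  (26 − 35.4928)²/35.4928 = 2.5389
χ² = 0.4202 + 3.2628 + 3.3996 + 0.3138 + 2.4368 + 2.5389 = 12.372

12.372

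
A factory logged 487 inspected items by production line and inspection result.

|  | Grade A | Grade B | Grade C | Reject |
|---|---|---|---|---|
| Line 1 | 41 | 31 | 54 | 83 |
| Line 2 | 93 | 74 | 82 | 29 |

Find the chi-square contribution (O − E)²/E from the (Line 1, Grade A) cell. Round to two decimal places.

4.74

Row total (Line 1) = 209; column total (Grade A) = 134; N = 487.
Expected count E = 209 × 134 / 487 = 57.507.
Contribution = (O − E)²/E = (41 − 57.507)² / 57.507 = 4.74.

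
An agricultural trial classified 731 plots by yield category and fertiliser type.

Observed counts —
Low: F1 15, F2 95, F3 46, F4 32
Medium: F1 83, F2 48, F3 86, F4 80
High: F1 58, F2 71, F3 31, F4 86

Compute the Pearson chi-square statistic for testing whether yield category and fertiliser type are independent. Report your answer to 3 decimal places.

Row totals: 188, 297, 246. Column totals: 156, 214, 163, 198. Grand total N = 731.
Expected counts (row total × column total / N):
  Low, F1: 188×156/731 = 40.1204
  Low, F2: 188×214/731 = 55.0369
  Low, F3: 188×163/731 = 41.9207
  Low, F4: 188×198/731 = 50.9220
  Medium, F1: 297×156/731 = 63.3817
  Medium, F2: 297×214/731 = 86.9466
  Medium, F3: 297×163/731 = 66.2257
  Medium, F4: 297×198/731 = 80.4460
  High, F1: 246×156/731 = 52.4979
  High, F2: 246×214/731 = 72.0164
  High, F3: 246×163/731 = 54.8536
  High, F4: 246×198/731 = 66.6320
Contributions (O − E)²/E:
  (15 − 40.1204)²/40.1204 = 15.7285
  (95 − 55.0369)²/55.0369 = 29.0178
  (46 − 41.9207)²/41.9207 = 0.3970
  (32 − 50.9220)²/50.9220 = 7.0312
  (83 − 63.3817)²/63.3817 = 6.0724
  (48 − 86.9466)²/86.9466 = 17.4456
  (86 − 66.2257)²/66.2257 = 5.9044
  (80 − 80.4460)²/80.4460 = 0.0025
  (58 − 52.4979)²/52.4979 = 0.5767
  (71 − 72.0164)²/72.0164 = 0.0143
  (31 − 54.8536)²/54.8536 = 10.3730
  (86 − 66.6320)²/66.6320 = 5.6297
χ² = 15.7285 + 29.0178 + 0.3970 + 7.0312 + 6.0724 + 17.4456 + 5.9044 + 0.0025 + 0.5767 + 0.0143 + 10.3730 + 5.6297 = 98.193

98.193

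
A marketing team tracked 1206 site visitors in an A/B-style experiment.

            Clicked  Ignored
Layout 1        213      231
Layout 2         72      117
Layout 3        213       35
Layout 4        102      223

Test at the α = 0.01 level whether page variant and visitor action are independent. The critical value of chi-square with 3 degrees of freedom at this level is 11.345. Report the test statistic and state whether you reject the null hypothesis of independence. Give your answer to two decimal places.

184.23; reject H₀

Row totals: 444, 189, 248, 325. Column totals: 600, 606. Grand total N = 1206.
Expected counts (row total × column total / N):
  Layout 1, Clicked: 444×600/1206 = 220.896
  Layout 1, Ignored: 444×606/1206 = 223.104
  Layout 2, Clicked: 189×600/1206 = 94.030
  Layout 2, Ignored: 189×606/1206 = 94.970
  Layout 3, Clicked: 248×600/1206 = 123.383
  Layout 3, Ignored: 248×606/1206 = 124.617
  Layout 4, Clicked: 325×600/1206 = 161.692
  Layout 4, Ignored: 325×606/1206 = 163.308
Contributions (O − E)²/E:
  (213 − 220.896)²/220.896 = 0.2822
  (231 − 223.104)²/223.104 = 0.2795
  (72 − 94.030)²/94.030 = 5.1613
  (117 − 94.970)²/94.970 = 5.1103
  (213 − 123.383)²/123.383 = 65.0917
  (35 − 124.617)²/124.617 = 64.4471
  (102 − 161.692)²/161.692 = 22.0366
  (223 − 163.308)²/163.308 = 21.8185
χ² = 0.2822 + 0.2795 + 5.1613 + 5.1103 + 65.0917 + 64.4471 + 22.0366 + 21.8185 = 184.23
df = (4−1)(2−1) = 3. Since 184.23 > 11.345, reject the null hypothesis of independence at α = 0.01.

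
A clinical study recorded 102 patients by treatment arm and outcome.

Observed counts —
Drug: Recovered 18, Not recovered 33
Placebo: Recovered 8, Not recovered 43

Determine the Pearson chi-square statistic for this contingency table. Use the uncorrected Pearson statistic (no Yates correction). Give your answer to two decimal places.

Row totals: 51, 51. Column totals: 26, 76. Grand total N = 102.
Expected counts (row total × column total / N):
  Drug, Recovered: 51×26/102 = 13.000
  Drug, Not recovered: 51×76/102 = 38.000
  Placebo, Recovered: 51×26/102 = 13.000
  Placebo, Not recovered: 51×76/102 = 38.000
Contributions (O − E)²/E:
  (18 − 13.000)²/13.000 = 1.9231
  (33 − 38.000)²/38.000 = 0.6579
  (8 − 13.000)²/13.000 = 1.9231
  (43 − 38.000)²/38.000 = 0.6579
χ² = 1.9231 + 0.6579 + 1.9231 + 0.6579 = 5.16

5.16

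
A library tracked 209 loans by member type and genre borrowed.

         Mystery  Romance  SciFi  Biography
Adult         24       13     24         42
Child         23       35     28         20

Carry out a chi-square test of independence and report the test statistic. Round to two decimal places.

Row totals: 103, 106. Column totals: 47, 48, 52, 62. Grand total N = 209.
Expected counts (row total × column total / N):
  Adult, Mystery: 103×47/209 = 23.163
  Adult, Romance: 103×48/209 = 23.656
  Adult, SciFi: 103×52/209 = 25.627
  Adult, Biography: 103×62/209 = 30.555
  Child, Mystery: 106×47/209 = 23.837
  Child, Romance: 106×48/209 = 24.344
  Child, SciFi: 106×52/209 = 26.373
  Child, Biography: 106×62/209 = 31.445
Contributions (O − E)²/E:
  (24 − 23.163)²/23.163 = 0.0302
  (13 − 23.656)²/23.656 = 4.8001
  (24 − 25.627)²/25.627 = 0.1033
  (42 − 30.555)²/30.555 = 4.2870
  (23 − 23.837)²/23.837 = 0.0294
  (35 − 24.344)²/24.344 = 4.6644
  (28 − 26.373)²/26.373 = 0.1004
  (20 − 31.445)²/31.445 = 4.1656
χ² = 0.0302 + 4.8001 + 0.1033 + 4.2870 + 0.0294 + 4.6644 + 0.1004 + 4.1656 = 18.18

18.18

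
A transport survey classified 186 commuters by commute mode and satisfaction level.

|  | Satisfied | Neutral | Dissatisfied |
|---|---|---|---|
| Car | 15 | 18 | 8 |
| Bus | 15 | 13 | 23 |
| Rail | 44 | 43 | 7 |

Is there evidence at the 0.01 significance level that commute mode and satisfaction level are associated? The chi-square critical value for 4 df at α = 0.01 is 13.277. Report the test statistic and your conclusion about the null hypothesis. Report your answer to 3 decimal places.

Row totals: 41, 51, 94. Column totals: 74, 74, 38. Grand total N = 186.
Expected counts (row total × column total / N):
  Car, Satisfied: 41×74/186 = 16.31183
  Car, Neutral: 41×74/186 = 16.31183
  Car, Dissatisfied: 41×38/186 = 8.37634
  Bus, Satisfied: 51×74/186 = 20.29032
  Bus, Neutral: 51×74/186 = 20.29032
  Bus, Dissatisfied: 51×38/186 = 10.41935
  Rail, Satisfied: 94×74/186 = 37.39785
  Rail, Neutral: 94×74/186 = 37.39785
  Rail, Dissatisfied: 94×38/186 = 19.20430
Contributions (O − E)²/E:
  (15 − 16.31183)²/16.31183 = 0.1055
  (18 − 16.31183)²/16.31183 = 0.1747
  (8 − 8.37634)²/8.37634 = 0.0169
  (15 − 20.29032)²/20.29032 = 1.3794
  (13 − 20.29032)²/20.29032 = 2.6194
  (23 − 10.41935)²/10.41935 = 15.1903
  (44 − 37.39785)²/37.39785 = 1.1655
  (43 − 37.39785)²/37.39785 = 0.8392
  (7 − 19.20430)²/19.20430 = 7.7558
χ² = 0.1055 + 0.1747 + 0.0169 + 1.3794 + 2.6194 + 15.1903 + 1.1655 + 0.8392 + 7.7558 = 29.247
df = (3−1)(3−1) = 4. Since 29.247 > 13.277, reject the null hypothesis of independence at α = 0.01.

29.247; reject H₀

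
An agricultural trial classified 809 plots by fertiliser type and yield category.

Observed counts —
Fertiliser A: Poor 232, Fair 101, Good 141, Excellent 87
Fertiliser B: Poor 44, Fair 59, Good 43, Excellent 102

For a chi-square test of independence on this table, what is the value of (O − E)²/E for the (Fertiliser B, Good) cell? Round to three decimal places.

3.186

Row total (Fertiliser B) = 248; column total (Good) = 184; N = 809.
Expected count E = 248 × 184 / 809 = 56.4054.
Contribution = (O − E)²/E = (43 − 56.4054)² / 56.4054 = 3.186.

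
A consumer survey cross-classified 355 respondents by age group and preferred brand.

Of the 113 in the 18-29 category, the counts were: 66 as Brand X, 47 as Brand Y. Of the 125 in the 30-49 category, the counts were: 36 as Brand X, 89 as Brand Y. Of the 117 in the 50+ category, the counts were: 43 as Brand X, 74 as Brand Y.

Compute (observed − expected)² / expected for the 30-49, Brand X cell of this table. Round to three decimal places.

Row total (30-49) = 125; column total (Brand X) = 145; N = 355.
Expected count E = 125 × 145 / 355 = 51.0563.
Contribution = (O − E)²/E = (36 − 51.0563)² / 51.0563 = 4.440.

4.440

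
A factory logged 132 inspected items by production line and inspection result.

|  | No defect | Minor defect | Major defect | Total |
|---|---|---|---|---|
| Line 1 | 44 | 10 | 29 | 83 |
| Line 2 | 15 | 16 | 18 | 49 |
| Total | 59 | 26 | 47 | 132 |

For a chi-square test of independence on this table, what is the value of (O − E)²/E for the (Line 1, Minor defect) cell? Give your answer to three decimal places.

2.465

Row total (Line 1) = 83; column total (Minor defect) = 26; N = 132.
Expected count E = 83 × 26 / 132 = 16.3485.
Contribution = (O − E)²/E = (10 − 16.3485)² / 16.3485 = 2.465.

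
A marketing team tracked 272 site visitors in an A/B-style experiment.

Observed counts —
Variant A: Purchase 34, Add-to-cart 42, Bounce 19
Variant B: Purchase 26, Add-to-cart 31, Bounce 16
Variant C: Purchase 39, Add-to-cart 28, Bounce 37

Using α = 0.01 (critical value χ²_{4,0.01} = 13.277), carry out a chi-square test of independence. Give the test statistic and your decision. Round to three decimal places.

Row totals: 95, 73, 104. Column totals: 99, 101, 72. Grand total N = 272.
Expected counts (row total × column total / N):
  Variant A, Purchase: 95×99/272 = 34.5772
  Variant A, Add-to-cart: 95×101/272 = 35.2757
  Variant A, Bounce: 95×72/272 = 25.1471
  Variant B, Purchase: 73×99/272 = 26.5699
  Variant B, Add-to-cart: 73×101/272 = 27.1066
  Variant B, Bounce: 73×72/272 = 19.3235
  Variant C, Purchase: 104×99/272 = 37.8529
  Variant C, Add-to-cart: 104×101/272 = 38.6176
  Variant C, Bounce: 104×72/272 = 27.5294
Contributions (O − E)²/E:
  (34 − 34.5772)²/34.5772 = 0.0096
  (42 − 35.2757)²/35.2757 = 1.2818
  (19 − 25.1471)²/25.1471 = 1.5026
  (26 − 26.5699)²/26.5699 = 0.0122
  (31 − 27.1066)²/27.1066 = 0.5592
  (16 − 19.3235)²/19.3235 = 0.5716
  (39 − 37.8529)²/37.8529 = 0.0348
  (28 − 38.6176)²/38.6176 = 2.9192
  (37 − 27.5294)²/27.5294 = 3.2581
χ² = 0.0096 + 1.2818 + 1.5026 + 0.0122 + 0.5592 + 0.5716 + 0.0348 + 2.9192 + 3.2581 = 10.149
df = (3−1)(3−1) = 4. Since 10.149 < 13.277, fail to reject the null hypothesis of independence at α = 0.01.

10.149; fail to reject H₀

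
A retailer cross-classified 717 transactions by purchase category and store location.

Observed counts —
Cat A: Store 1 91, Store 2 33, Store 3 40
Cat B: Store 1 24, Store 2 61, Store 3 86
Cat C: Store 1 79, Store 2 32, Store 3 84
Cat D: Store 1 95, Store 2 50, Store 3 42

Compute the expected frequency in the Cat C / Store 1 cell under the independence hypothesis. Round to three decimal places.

78.598

Row total (Cat C) = 195; column total (Store 1) = 289; grand total N = 717.
Expected count = (row total × column total) / N = 195 × 289 / 717 = 78.598.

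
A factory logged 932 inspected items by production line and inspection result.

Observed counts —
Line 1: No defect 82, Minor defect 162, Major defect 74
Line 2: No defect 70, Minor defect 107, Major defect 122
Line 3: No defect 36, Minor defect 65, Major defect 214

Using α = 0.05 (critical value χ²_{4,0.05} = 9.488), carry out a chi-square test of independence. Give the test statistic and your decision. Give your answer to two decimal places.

131.81; reject H₀

Row totals: 318, 299, 315. Column totals: 188, 334, 410. Grand total N = 932.
Expected counts (row total × column total / N):
  Line 1, No defect: 318×188/932 = 64.146
  Line 1, Minor defect: 318×334/932 = 113.961
  Line 1, Major defect: 318×410/932 = 139.893
  Line 2, No defect: 299×188/932 = 60.313
  Line 2, Minor defect: 299×334/932 = 107.152
  Line 2, Major defect: 299×410/932 = 131.534
  Line 3, No defect: 315×188/932 = 63.541
  Line 3, Minor defect: 315×334/932 = 112.886
  Line 3, Major defect: 315×410/932 = 138.573
Contributions (O − E)²/E:
  (82 − 64.146)²/64.146 = 4.9694
  (162 − 113.961)²/113.961 = 20.2503
  (74 − 139.893)²/139.893 = 31.0372
  (70 − 60.313)²/60.313 = 1.5558
  (107 − 107.152)²/107.152 = 0.0002
  (122 − 131.534)²/131.534 = 0.6911
  (36 − 63.541)²/63.541 = 11.9373
  (65 − 112.886)²/112.886 = 20.3131
  (214 − 138.573)²/138.573 = 41.0559
χ² = 4.9694 + 20.2503 + 31.0372 + 1.5558 + 0.0002 + 0.6911 + 11.9373 + 20.3131 + 41.0559 = 131.81
df = (3−1)(3−1) = 4. Since 131.81 > 9.488, reject the null hypothesis of independence at α = 0.05.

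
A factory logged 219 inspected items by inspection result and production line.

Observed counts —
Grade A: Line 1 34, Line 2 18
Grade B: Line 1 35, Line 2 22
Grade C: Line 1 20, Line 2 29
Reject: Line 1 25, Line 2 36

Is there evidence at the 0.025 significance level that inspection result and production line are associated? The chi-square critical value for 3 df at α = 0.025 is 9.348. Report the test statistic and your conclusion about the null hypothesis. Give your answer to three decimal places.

11.174; reject H₀

Row totals: 52, 57, 49, 61. Column totals: 114, 105. Grand total N = 219.
Expected counts (row total × column total / N):
  Grade A, Line 1: 52×114/219 = 27.0685
  Grade A, Line 2: 52×105/219 = 24.9315
  Grade B, Line 1: 57×114/219 = 29.6712
  Grade B, Line 2: 57×105/219 = 27.3288
  Grade C, Line 1: 49×114/219 = 25.5068
  Grade C, Line 2: 49×105/219 = 23.4932
  Reject, Line 1: 61×114/219 = 31.7534
  Reject, Line 2: 61×105/219 = 29.2466
Contributions (O − E)²/E:
  (34 − 27.0685)²/27.0685 = 1.7750
  (18 − 24.9315)²/24.9315 = 1.9271
  (35 − 29.6712)²/29.6712 = 0.9570
  (22 − 27.3288)²/27.3288 = 1.0391
  (20 − 25.5068)²/25.5068 = 1.1889
  (29 − 23.4932)²/23.4932 = 1.2908
  (25 − 31.7534)²/31.7534 = 1.4363
  (36 − 29.2466)²/29.2466 = 1.5594
χ² = 1.7750 + 1.9271 + 0.9570 + 1.0391 + 1.1889 + 1.2908 + 1.4363 + 1.5594 = 11.174
df = (4−1)(2−1) = 3. Since 11.174 > 9.348, reject the null hypothesis of independence at α = 0.025.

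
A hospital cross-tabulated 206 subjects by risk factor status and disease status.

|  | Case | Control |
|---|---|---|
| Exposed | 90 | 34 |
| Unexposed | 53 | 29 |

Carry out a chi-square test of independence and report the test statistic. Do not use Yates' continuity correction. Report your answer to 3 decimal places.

Row totals: 124, 82. Column totals: 143, 63. Grand total N = 206.
Expected counts (row total × column total / N):
  Exposed, Case: 124×143/206 = 86.0777
  Exposed, Control: 124×63/206 = 37.9223
  Unexposed, Case: 82×143/206 = 56.9223
  Unexposed, Control: 82×63/206 = 25.0777
Contributions (O − E)²/E:
  (90 − 86.0777)²/86.0777 = 0.1787
  (34 − 37.9223)²/37.9223 = 0.4057
  (53 − 56.9223)²/56.9223 = 0.2703
  (29 − 25.0777)²/25.0777 = 0.6135
χ² = 0.1787 + 0.4057 + 0.2703 + 0.6135 = 1.468

1.468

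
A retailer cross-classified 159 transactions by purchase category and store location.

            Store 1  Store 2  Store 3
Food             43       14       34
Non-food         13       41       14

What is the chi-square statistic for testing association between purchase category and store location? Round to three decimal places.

Row totals: 91, 68. Column totals: 56, 55, 48. Grand total N = 159.
Expected counts (row total × column total / N):
  Food, Store 1: 91×56/159 = 32.0503
  Food, Store 2: 91×55/159 = 31.4780
  Food, Store 3: 91×48/159 = 27.4717
  Non-food, Store 1: 68×56/159 = 23.9497
  Non-food, Store 2: 68×55/159 = 23.5220
  Non-food, Store 3: 68×48/159 = 20.5283
Contributions (O − E)²/E:
  (43 − 32.0503)²/32.0503 = 3.7409
  (14 − 31.4780)²/31.4780 = 9.7046
  (34 − 27.4717)²/27.4717 = 1.5514
  (13 − 23.9497)²/23.9497 = 5.0062
  (41 − 23.5220)²/23.5220 = 12.9870
  (14 − 20.5283)²/20.5283 = 2.0761
χ² = 3.7409 + 9.7046 + 1.5514 + 5.0062 + 12.9870 + 2.0761 = 35.066

35.066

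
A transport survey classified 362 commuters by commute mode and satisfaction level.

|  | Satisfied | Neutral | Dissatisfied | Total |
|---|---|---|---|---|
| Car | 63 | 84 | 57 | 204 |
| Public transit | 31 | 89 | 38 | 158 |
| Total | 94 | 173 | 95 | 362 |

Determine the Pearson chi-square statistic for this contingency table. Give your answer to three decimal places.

9.140

Grand total N = 362.
Expected counts (row total × column total / N):
  Car, Satisfied: 204×94/362 = 52.9724
  Car, Neutral: 204×173/362 = 97.4917
  Car, Dissatisfied: 204×95/362 = 53.5359
  Public transit, Satisfied: 158×94/362 = 41.0276
  Public transit, Neutral: 158×173/362 = 75.5083
  Public transit, Dissatisfied: 158×95/362 = 41.4641
Contributions (O − E)²/E:
  (63 − 52.9724)²/52.9724 = 1.8982
  (84 − 97.4917)²/97.4917 = 1.8671
  (57 − 53.5359)²/53.5359 = 0.2241
  (31 − 41.0276)²/41.0276 = 2.4509
  (89 − 75.5083)²/75.5083 = 2.4107
  (38 − 41.4641)²/41.4641 = 0.2894
χ² = 1.8982 + 1.8671 + 0.2241 + 2.4509 + 2.4107 + 0.2894 = 9.140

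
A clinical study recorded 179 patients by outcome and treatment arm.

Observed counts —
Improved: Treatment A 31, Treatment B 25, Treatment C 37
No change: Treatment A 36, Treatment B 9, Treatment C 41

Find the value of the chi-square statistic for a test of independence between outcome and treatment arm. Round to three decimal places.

7.846

Row totals: 93, 86. Column totals: 67, 34, 78. Grand total N = 179.
Expected counts (row total × column total / N):
  Improved, Treatment A: 93×67/179 = 34.8101
  Improved, Treatment B: 93×34/179 = 17.6648
  Improved, Treatment C: 93×78/179 = 40.5251
  No change, Treatment A: 86×67/179 = 32.1899
  No change, Treatment B: 86×34/179 = 16.3352
  No change, Treatment C: 86×78/179 = 37.4749
Contributions (O − E)²/E:
  (31 − 34.8101)²/34.8101 = 0.4170
  (25 − 17.6648)²/17.6648 = 3.0459
  (37 − 40.5251)²/40.5251 = 0.3066
  (36 − 32.1899)²/32.1899 = 0.4510
  (9 − 16.3352)²/16.3352 = 3.2938
  (41 − 37.4749)²/37.4749 = 0.3316
χ² = 0.4170 + 3.0459 + 0.3066 + 0.4510 + 3.2938 + 0.3316 = 7.846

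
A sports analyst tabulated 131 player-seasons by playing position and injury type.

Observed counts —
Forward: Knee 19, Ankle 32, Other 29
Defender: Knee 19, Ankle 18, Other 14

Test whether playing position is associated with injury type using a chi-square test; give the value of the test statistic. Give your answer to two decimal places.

Row totals: 80, 51. Column totals: 38, 50, 43. Grand total N = 131.
Expected counts (row total × column total / N):
  Forward, Knee: 80×38/131 = 23.206
  Forward, Ankle: 80×50/131 = 30.534
  Forward, Other: 80×43/131 = 26.260
  Defender, Knee: 51×38/131 = 14.794
  Defender, Ankle: 51×50/131 = 19.466
  Defender, Other: 51×43/131 = 16.740
Contributions (O − E)²/E:
  (19 − 23.206)²/23.206 = 0.7623
  (32 − 30.534)²/30.534 = 0.0704
  (29 − 26.260)²/26.260 = 0.2859
  (19 − 14.794)²/14.794 = 1.1958
  (18 − 19.466)²/19.466 = 0.1104
  (14 − 16.740)²/16.740 = 0.4485
χ² = 0.7623 + 0.0704 + 0.2859 + 1.1958 + 0.1104 + 0.4485 = 2.87

2.87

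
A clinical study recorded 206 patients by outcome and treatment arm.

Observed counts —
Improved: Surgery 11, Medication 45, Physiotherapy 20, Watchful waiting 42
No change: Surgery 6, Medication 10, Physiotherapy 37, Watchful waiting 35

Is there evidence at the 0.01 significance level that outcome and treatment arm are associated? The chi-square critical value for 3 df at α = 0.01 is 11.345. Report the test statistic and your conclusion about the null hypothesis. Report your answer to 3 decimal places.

Row totals: 118, 88. Column totals: 17, 55, 57, 77. Grand total N = 206.
Expected counts (row total × column total / N):
  Improved, Surgery: 118×17/206 = 9.7379
  Improved, Medication: 118×55/206 = 31.5049
  Improved, Physiotherapy: 118×57/206 = 32.6505
  Improved, Watchful waiting: 118×77/206 = 44.1068
  No change, Surgery: 88×17/206 = 7.2621
  No change, Medication: 88×55/206 = 23.4951
  No change, Physiotherapy: 88×57/206 = 24.3495
  No change, Watchful waiting: 88×77/206 = 32.8932
Contributions (O − E)²/E:
  (11 − 9.7379)²/9.7379 = 0.1636
  (45 − 31.5049)²/31.5049 = 5.7806
  (20 − 32.6505)²/32.6505 = 4.9015
  (42 − 44.1068)²/44.1068 = 0.1006
  (6 − 7.2621)²/7.2621 = 0.2193
  (10 − 23.4951)²/23.4951 = 7.7513
  (37 − 24.3495)²/24.3495 = 6.5724
  (35 − 32.8932)²/32.8932 = 0.1349
χ² = 0.1636 + 5.7806 + 4.9015 + 0.1006 + 0.2193 + 7.7513 + 6.5724 + 0.1349 = 25.624
df = (2−1)(4−1) = 3. Since 25.624 > 11.345, reject the null hypothesis of independence at α = 0.01.

25.624; reject H₀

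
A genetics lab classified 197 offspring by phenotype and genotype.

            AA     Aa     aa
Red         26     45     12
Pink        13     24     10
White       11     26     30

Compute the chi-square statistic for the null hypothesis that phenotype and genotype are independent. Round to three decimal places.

Row totals: 83, 47, 67. Column totals: 50, 95, 52. Grand total N = 197.
Expected counts (row total × column total / N):
  Red, AA: 83×50/197 = 21.0660
  Red, Aa: 83×95/197 = 40.0254
  Red, aa: 83×52/197 = 21.9086
  Pink, AA: 47×50/197 = 11.9289
  Pink, Aa: 47×95/197 = 22.6650
  Pink, aa: 47×52/197 = 12.4061
  White, AA: 67×50/197 = 17.0051
  White, Aa: 67×95/197 = 32.3096
  White, aa: 67×52/197 = 17.6853
Contributions (O − E)²/E:
  (26 − 21.0660)²/21.0660 = 1.1556
  (45 − 40.0254)²/40.0254 = 0.6183
  (12 − 21.9086)²/21.9086 = 4.4814
  (13 − 11.9289)²/11.9289 = 0.0962
  (24 − 22.6650)²/22.6650 = 0.0786
  (10 − 12.4061)²/12.4061 = 0.4667
  (11 − 17.0051)²/17.0051 = 2.1206
  (26 − 32.3096)²/32.3096 = 1.2322
  (30 − 17.6853)²/17.6853 = 8.5750
χ² = 1.1556 + 0.6183 + 4.4814 + 0.0962 + 0.0786 + 0.4667 + 2.1206 + 1.2322 + 8.5750 = 18.825

18.825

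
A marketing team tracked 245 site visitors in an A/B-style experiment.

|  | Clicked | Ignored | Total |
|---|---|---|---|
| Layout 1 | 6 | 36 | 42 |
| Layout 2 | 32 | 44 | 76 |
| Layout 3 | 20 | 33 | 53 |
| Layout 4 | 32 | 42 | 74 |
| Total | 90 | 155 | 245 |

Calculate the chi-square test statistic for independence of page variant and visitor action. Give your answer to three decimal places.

Grand total N = 245.
Expected counts (row total × column total / N):
  Layout 1, Clicked: 42×90/245 = 15.4286
  Layout 1, Ignored: 42×155/245 = 26.5714
  Layout 2, Clicked: 76×90/245 = 27.9184
  Layout 2, Ignored: 76×155/245 = 48.0816
  Layout 3, Clicked: 53×90/245 = 19.4694
  Layout 3, Ignored: 53×155/245 = 33.5306
  Layout 4, Clicked: 74×90/245 = 27.1837
  Layout 4, Ignored: 74×155/245 = 46.8163
Contributions (O − E)²/E:
  (6 − 15.4286)²/15.4286 = 5.7619
  (36 − 26.5714)²/26.5714 = 3.3456
  (32 − 27.9184)²/27.9184 = 0.5967
  (44 − 48.0816)²/48.0816 = 0.3465
  (20 − 19.4694)²/19.4694 = 0.0145
  (33 − 33.5306)²/33.5306 = 0.0084
  (32 − 27.1837)²/27.1837 = 0.8533
  (42 − 46.8163)²/46.8163 = 0.4955
χ² = 5.7619 + 3.3456 + 0.5967 + 0.3465 + 0.0145 + 0.0084 + 0.8533 + 0.4955 = 11.422

11.422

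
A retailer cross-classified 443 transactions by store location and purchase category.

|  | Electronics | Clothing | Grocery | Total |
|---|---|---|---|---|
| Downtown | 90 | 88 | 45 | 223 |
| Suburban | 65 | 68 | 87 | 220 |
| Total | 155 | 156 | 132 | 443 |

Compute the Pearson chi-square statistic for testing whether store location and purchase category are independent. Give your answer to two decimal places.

Grand total N = 443.
Expected counts (row total × column total / N):
  Downtown, Electronics: 223×155/443 = 78.025
  Downtown, Clothing: 223×156/443 = 78.528
  Downtown, Grocery: 223×132/443 = 66.447
  Suburban, Electronics: 220×155/443 = 76.975
  Suburban, Clothing: 220×156/443 = 77.472
  Suburban, Grocery: 220×132/443 = 65.553
Contributions (O − E)²/E:
  (90 − 78.025)²/78.025 = 1.8379
  (88 − 78.528)²/78.528 = 1.1425
  (45 − 66.447)²/66.447 = 6.9224
  (65 − 76.975)²/76.975 = 1.8630
  (68 − 77.472)²/77.472 = 1.1581
  (87 − 65.553)²/65.553 = 7.0168
χ² = 1.8379 + 1.1425 + 6.9224 + 1.8630 + 1.1581 + 7.0168 = 19.94

19.94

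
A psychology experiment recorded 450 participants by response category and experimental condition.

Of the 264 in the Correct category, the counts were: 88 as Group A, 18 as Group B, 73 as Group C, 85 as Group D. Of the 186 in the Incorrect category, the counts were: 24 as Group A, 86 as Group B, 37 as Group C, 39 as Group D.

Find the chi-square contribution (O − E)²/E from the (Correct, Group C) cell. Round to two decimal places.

1.11

Row total (Correct) = 264; column total (Group C) = 110; N = 450.
Expected count E = 264 × 110 / 450 = 64.533.
Contribution = (O − E)²/E = (73 − 64.533)² / 64.533 = 1.11.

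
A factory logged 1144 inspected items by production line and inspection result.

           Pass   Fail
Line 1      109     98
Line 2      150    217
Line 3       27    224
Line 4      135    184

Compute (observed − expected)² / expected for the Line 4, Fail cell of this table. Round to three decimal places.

1.537

Row total (Line 4) = 319; column total (Fail) = 723; N = 1144.
Expected count E = 319 × 723 / 1144 = 201.6058.
Contribution = (O − E)²/E = (184 − 201.6058)² / 201.6058 = 1.537.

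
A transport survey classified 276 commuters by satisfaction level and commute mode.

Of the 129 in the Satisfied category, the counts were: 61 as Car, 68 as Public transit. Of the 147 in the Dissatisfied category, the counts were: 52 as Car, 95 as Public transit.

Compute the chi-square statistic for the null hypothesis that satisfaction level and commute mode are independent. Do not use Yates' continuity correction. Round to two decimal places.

4.03

Row totals: 129, 147. Column totals: 113, 163. Grand total N = 276.
Expected counts (row total × column total / N):
  Satisfied, Car: 129×113/276 = 52.815
  Satisfied, Public transit: 129×163/276 = 76.185
  Dissatisfied, Car: 147×113/276 = 60.185
  Dissatisfied, Public transit: 147×163/276 = 86.815
Contributions (O − E)²/E:
  (61 − 52.815)²/52.815 = 1.2685
  (68 − 76.185)²/76.185 = 0.8794
  (52 − 60.185)²/60.185 = 1.1131
  (95 − 86.815)²/86.815 = 0.7717
χ² = 1.2685 + 0.8794 + 1.1131 + 0.7717 = 4.03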